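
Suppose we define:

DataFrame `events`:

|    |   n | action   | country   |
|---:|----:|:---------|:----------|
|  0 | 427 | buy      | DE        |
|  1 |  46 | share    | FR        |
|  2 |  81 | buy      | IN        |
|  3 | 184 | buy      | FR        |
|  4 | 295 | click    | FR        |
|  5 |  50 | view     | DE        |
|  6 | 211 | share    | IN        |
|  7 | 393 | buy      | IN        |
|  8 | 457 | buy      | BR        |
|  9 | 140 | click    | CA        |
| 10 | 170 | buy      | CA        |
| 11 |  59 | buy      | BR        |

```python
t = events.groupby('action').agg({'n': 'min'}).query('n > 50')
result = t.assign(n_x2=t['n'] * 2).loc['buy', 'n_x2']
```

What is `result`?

118

group by action, min of n:
          n
action     
buy      59
click   140
share    46
view     50
filter rows where n > 50:
          n
action     
buy      59
click   140
add column n_x2 = t['n'] * 2:
          n  n_x2
action           
buy      59   118
click   140   280
The value at row 'buy', column 'n_x2' is 118.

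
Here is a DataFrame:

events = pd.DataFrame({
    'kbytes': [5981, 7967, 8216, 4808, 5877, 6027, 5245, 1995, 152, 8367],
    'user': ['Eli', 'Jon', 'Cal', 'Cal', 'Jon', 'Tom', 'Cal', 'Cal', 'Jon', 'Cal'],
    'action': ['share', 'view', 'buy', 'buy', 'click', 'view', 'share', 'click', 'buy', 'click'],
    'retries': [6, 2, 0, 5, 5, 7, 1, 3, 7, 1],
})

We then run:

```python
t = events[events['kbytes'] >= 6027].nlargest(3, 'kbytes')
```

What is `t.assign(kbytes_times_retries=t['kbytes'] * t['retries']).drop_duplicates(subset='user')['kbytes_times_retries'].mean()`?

12150.5

filter rows where kbytes >= 6027:
   kbytes user action  retries
1    7967  Jon   view        2
2    8216  Cal    buy        0
5    6027  Tom   view        7
9    8367  Cal  click        1
take 3 rows with largest kbytes:
   kbytes user action  retries
9    8367  Cal  click        1
2    8216  Cal    buy        0
1    7967  Jon   view        2
add column kbytes_times_retries = t['kbytes'] * t['retries']:
   kbytes user action  retries  kbytes_times_retries
9    8367  Cal  click        1                  8367
2    8216  Cal    buy        0                     0
1    7967  Jon   view        2                 15934
drop duplicate user (keep=first):
   kbytes user action  retries  kbytes_times_retries
9    8367  Cal  click        1                  8367
1    7967  Jon   view        2                 15934
Hence 12150.5.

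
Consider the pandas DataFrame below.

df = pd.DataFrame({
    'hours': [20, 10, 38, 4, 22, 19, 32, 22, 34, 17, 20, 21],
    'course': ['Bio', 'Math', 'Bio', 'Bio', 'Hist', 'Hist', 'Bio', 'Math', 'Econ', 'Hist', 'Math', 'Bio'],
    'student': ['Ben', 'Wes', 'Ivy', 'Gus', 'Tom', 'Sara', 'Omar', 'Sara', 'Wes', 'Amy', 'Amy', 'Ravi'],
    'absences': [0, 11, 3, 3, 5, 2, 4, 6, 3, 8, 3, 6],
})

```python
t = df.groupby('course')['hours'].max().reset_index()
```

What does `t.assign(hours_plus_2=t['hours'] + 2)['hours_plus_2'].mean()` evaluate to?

31.0

group by course, max of hours:
course
Bio     38
Econ    34
Hist    22
Math    22
Name: hours, dtype: int64
reset_index():
  course  hours
0    Bio     38
1   Econ     34
2   Hist     22
3   Math     22
add column hours_plus_2 = t['hours'] + 2:
  course  hours  hours_plus_2
0    Bio     38            40
1   Econ     34            36
2   Hist     22            24
3   Math     22            24
Reading off the mean of column 'hours_plus_2', we get 31.0.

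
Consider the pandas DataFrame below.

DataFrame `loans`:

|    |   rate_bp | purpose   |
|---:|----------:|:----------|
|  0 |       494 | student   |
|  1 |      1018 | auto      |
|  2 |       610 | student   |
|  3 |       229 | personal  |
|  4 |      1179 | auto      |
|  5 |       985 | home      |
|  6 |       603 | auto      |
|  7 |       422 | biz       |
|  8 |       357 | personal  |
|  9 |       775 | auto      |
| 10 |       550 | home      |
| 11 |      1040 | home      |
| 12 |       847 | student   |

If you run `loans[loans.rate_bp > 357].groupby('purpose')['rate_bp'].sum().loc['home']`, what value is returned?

filter rows where rate_bp > 357:
    rate_bp  purpose
0       494  student
1      1018     auto
2       610  student
4      1179     auto
5       985     home
6       603     auto
7       422      biz
9       775     auto
10      550     home
11     1040     home
12      847  student
group by purpose, sum of rate_bp:
purpose
auto       3575
biz         422
home       2575
student    1951
Name: rate_bp, dtype: int64
The value at index 'home' is 2575.

2575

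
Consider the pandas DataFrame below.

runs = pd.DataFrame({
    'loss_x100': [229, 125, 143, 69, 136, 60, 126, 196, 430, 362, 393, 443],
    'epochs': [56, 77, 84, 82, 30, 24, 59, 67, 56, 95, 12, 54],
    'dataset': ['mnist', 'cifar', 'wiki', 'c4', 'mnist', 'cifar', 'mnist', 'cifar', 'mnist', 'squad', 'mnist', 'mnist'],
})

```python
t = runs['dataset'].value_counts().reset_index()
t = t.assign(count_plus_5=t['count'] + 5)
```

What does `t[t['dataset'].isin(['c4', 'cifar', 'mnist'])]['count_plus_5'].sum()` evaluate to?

value_counts of dataset:
dataset
mnist    6
cifar    3
wiki     1
c4       1
squad    1
Name: count, dtype: int64
reset_index():
  dataset  count
0   mnist      6
1   cifar      3
2    wiki      1
3      c4      1
4   squad      1
add column count_plus_5 = t['count'] + 5:
  dataset  count  count_plus_5
0   mnist      6            11
1   cifar      3             8
2    wiki      1             6
3      c4      1             6
4   squad      1             6
filter rows where dataset in ['c4', 'cifar', 'mnist']:
  dataset  count  count_plus_5
0   mnist      6            11
1   cifar      3             8
3      c4      1             6
Finally, sum of column 'count_plus_5' = 25.

25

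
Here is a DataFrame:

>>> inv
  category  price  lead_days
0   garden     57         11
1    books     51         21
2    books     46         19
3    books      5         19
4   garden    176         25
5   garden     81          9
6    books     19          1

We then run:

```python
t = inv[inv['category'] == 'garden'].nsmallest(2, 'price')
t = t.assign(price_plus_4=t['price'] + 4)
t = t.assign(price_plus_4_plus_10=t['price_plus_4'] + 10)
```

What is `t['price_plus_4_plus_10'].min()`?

filter rows where category == 'garden':
  category  price  lead_days
0   garden     57         11
4   garden    176         25
5   garden     81          9
take 2 rows with smallest price:
  category  price  lead_days
0   garden     57         11
5   garden     81          9
add column price_plus_4 = t['price'] + 4:
  category  price  lead_days  price_plus_4
0   garden     57         11            61
5   garden     81          9            85
add column price_plus_4_plus_10 = t['price_plus_4'] + 10:
  category  price  lead_days  price_plus_4  price_plus_4_plus_10
0   garden     57         11            61                    71
5   garden     81          9            85                    95

71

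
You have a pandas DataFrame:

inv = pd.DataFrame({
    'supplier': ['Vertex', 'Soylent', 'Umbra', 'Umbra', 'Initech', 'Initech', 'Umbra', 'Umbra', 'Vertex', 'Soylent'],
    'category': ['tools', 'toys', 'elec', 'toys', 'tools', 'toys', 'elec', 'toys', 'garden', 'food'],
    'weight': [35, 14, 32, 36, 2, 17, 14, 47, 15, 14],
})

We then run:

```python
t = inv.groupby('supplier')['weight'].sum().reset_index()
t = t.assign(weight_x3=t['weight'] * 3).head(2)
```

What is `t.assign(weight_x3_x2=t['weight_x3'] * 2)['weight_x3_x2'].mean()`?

141.0

group by supplier, sum of weight:
supplier
Initech     19
Soylent     28
Umbra      129
Vertex      50
Name: weight, dtype: int64
reset_index():
  supplier  weight
0  Initech      19
1  Soylent      28
2    Umbra     129
3   Vertex      50
add column weight_x3 = t['weight'] * 3:
  supplier  weight  weight_x3
0  Initech      19         57
1  Soylent      28         84
2    Umbra     129        387
3   Vertex      50        150
take first 2 rows:
  supplier  weight  weight_x3
0  Initech      19         57
1  Soylent      28         84
add column weight_x3_x2 = t['weight_x3'] * 2:
  supplier  weight  weight_x3  weight_x3_x2
0  Initech      19         57           114
1  Soylent      28         84           168
Then the mean of column 'weight_x3_x2': 141.0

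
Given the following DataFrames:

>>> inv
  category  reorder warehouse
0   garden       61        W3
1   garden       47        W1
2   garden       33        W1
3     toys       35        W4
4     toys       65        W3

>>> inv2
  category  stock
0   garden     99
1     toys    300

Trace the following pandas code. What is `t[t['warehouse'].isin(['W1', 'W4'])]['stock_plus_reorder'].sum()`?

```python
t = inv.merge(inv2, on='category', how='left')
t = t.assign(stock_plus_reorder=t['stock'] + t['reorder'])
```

613

merge on 'category' (how='left') → 5 rows:
  category  reorder warehouse  stock
0   garden       61        W3     99
1   garden       47        W1     99
2   garden       33        W1     99
3     toys       35        W4    300
4     toys       65        W3    300
add column stock_plus_reorder = t['stock'] + t['reorder']:
  category  reorder warehouse  stock  stock_plus_reorder
0   garden       61        W3     99                 160
1   garden       47        W1     99                 146
2   garden       33        W1     99                 132
3     toys       35        W4    300                 335
4     toys       65        W3    300                 365
filter rows where warehouse in ['W1', 'W4']:
  category  reorder warehouse  stock  stock_plus_reorder
1   garden       47        W1     99                 146
2   garden       33        W1     99                 132
3     toys       35        W4    300                 335
sum of column 'stock_plus_reorder' → 613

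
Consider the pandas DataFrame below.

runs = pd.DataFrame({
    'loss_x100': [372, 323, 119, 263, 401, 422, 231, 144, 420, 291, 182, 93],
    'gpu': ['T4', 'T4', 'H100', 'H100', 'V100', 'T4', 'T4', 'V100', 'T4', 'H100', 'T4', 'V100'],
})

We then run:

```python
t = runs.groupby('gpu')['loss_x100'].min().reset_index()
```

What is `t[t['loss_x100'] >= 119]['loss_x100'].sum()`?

group by gpu, min of loss_x100:
gpu
H100    119
T4      182
V100     93
Name: loss_x100, dtype: int64
reset_index():
    gpu  loss_x100
0  H100        119
1    T4        182
2  V100         93
filter rows where loss_x100 >= 119:
    gpu  loss_x100
0  H100        119
1    T4        182
Reading off the sum of column 'loss_x100', we get 301.

301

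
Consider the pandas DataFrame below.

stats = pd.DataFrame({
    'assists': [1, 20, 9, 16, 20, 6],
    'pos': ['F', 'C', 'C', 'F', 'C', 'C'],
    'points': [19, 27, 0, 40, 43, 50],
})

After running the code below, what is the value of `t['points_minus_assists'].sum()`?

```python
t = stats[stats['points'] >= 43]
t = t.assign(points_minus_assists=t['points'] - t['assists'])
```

filter rows where points >= 43:
   assists pos  points
4       20   C      43
5        6   C      50
add column points_minus_assists = t['points'] - t['assists']:
   assists pos  points  points_minus_assists
4       20   C      43                    23
5        6   C      50                    44
Finally, sum of column 'points_minus_assists' = 67.

67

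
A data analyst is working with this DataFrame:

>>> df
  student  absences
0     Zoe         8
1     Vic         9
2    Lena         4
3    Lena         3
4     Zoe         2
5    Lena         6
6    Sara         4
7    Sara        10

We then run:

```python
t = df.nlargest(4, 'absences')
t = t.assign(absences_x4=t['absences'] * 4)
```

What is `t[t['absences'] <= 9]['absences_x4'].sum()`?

92

take 4 rows with largest absences:
  student  absences
7    Sara        10
1     Vic         9
0     Zoe         8
5    Lena         6
add column absences_x4 = t['absences'] * 4:
  student  absences  absences_x4
7    Sara        10           40
1     Vic         9           36
0     Zoe         8           32
5    Lena         6           24
filter rows where absences <= 9:
  student  absences  absences_x4
1     Vic         9           36
0     Zoe         8           32
5    Lena         6           24
Hence 92.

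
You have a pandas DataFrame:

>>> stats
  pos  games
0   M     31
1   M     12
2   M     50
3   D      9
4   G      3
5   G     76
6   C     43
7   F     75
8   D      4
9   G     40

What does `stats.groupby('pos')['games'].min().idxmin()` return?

G

group by pos, min of games:
pos
C    43
D     4
F    75
G     3
M    12
Name: games, dtype: int64
The label with the smallest value is G.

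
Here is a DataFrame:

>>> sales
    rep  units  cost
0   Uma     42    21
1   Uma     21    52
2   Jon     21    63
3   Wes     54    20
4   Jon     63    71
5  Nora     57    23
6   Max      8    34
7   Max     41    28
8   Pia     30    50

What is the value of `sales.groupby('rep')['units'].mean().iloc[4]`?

31.5

group by rep, mean of units:
rep
Jon     42.0
Max     24.5
Nora    57.0
Pia     30.0
Uma     31.5
Wes     54.0
Name: units, dtype: float64
value at position 4 → 31.5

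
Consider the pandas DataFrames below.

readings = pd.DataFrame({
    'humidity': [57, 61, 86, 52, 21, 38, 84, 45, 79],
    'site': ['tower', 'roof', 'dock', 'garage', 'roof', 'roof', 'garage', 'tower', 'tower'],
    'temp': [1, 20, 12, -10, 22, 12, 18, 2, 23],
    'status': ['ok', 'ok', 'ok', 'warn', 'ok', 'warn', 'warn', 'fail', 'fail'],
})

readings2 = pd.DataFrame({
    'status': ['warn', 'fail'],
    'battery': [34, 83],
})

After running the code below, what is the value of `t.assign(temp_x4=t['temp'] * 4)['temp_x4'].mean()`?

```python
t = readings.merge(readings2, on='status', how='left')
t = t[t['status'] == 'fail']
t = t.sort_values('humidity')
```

50.0

merge on 'status' (how='left') → 9 rows:
   humidity    site  temp status  battery
0        57   tower     1     ok      NaN
1        61    roof    20     ok      NaN
2        86    dock    12     ok      NaN
3        52  garage   -10   warn     34.0
4        21    roof    22     ok      NaN
5        38    roof    12   warn     34.0
6        84  garage    18   warn     34.0
7        45   tower     2   fail     83.0
8        79   tower    23   fail     83.0
filter rows where status == 'fail':
   humidity   site  temp status  battery
7        45  tower     2   fail     83.0
8        79  tower    23   fail     83.0
sort by humidity:
   humidity   site  temp status  battery
7        45  tower     2   fail     83.0
8        79  tower    23   fail     83.0
add column temp_x4 = t['temp'] * 4:
   humidity   site  temp status  battery  temp_x4
7        45  tower     2   fail     83.0        8
8        79  tower    23   fail     83.0       92
Finally, mean of column 'temp_x4' = 50.0.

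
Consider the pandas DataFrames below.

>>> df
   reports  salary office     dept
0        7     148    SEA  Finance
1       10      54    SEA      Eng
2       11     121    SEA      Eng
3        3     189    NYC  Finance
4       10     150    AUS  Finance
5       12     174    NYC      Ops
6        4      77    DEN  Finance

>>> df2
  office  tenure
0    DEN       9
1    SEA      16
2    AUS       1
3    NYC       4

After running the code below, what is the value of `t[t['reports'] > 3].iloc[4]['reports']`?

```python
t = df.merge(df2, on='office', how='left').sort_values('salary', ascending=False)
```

4

merge on 'office' (how='left') → 7 rows:
   reports  salary office     dept  tenure
0        7     148    SEA  Finance      16
1       10      54    SEA      Eng      16
2       11     121    SEA      Eng      16
3        3     189    NYC  Finance       4
4       10     150    AUS  Finance       1
5       12     174    NYC      Ops       4
6        4      77    DEN  Finance       9
sort by salary descending:
   reports  salary office     dept  tenure
3        3     189    NYC  Finance       4
5       12     174    NYC      Ops       4
4       10     150    AUS  Finance       1
0        7     148    SEA  Finance      16
2       11     121    SEA      Eng      16
6        4      77    DEN  Finance       9
1       10      54    SEA      Eng      16
filter rows where reports > 3:
   reports  salary office     dept  tenure
5       12     174    NYC      Ops       4
4       10     150    AUS  Finance       1
0        7     148    SEA  Finance      16
2       11     121    SEA      Eng      16
6        4      77    DEN  Finance       9
1       10      54    SEA      Eng      16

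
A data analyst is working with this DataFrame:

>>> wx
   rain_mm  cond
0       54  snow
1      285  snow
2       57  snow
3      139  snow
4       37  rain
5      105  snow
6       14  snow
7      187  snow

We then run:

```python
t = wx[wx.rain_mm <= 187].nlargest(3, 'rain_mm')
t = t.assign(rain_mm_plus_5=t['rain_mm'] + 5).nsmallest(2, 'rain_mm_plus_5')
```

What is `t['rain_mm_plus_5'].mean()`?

127.0

filter rows where rain_mm <= 187:
   rain_mm  cond
0       54  snow
2       57  snow
3      139  snow
4       37  rain
5      105  snow
6       14  snow
7      187  snow
take 3 rows with largest rain_mm:
   rain_mm  cond
7      187  snow
3      139  snow
5      105  snow
add column rain_mm_plus_5 = t['rain_mm'] + 5:
   rain_mm  cond  rain_mm_plus_5
7      187  snow             192
3      139  snow             144
5      105  snow             110
take 2 rows with smallest rain_mm_plus_5:
   rain_mm  cond  rain_mm_plus_5
5      105  snow             110
3      139  snow             144
The mean of column 'rain_mm_plus_5' is 127.0.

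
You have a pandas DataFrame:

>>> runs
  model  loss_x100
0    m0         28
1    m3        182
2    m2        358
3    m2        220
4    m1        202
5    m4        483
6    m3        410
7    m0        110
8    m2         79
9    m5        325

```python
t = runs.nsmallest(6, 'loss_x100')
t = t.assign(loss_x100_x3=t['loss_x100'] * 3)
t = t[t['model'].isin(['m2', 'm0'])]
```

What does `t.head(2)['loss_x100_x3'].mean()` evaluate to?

160.5

take 6 rows with smallest loss_x100:
  model  loss_x100
0    m0         28
8    m2         79
7    m0        110
1    m3        182
4    m1        202
3    m2        220
add column loss_x100_x3 = t['loss_x100'] * 3:
  model  loss_x100  loss_x100_x3
0    m0         28            84
8    m2         79           237
7    m0        110           330
1    m3        182           546
4    m1        202           606
3    m2        220           660
filter rows where model in ['m2', 'm0']:
  model  loss_x100  loss_x100_x3
0    m0         28            84
8    m2         79           237
7    m0        110           330
3    m2        220           660
take first 2 rows:
  model  loss_x100  loss_x100_x3
0    m0         28            84
8    m2         79           237
So mean() = 160.5.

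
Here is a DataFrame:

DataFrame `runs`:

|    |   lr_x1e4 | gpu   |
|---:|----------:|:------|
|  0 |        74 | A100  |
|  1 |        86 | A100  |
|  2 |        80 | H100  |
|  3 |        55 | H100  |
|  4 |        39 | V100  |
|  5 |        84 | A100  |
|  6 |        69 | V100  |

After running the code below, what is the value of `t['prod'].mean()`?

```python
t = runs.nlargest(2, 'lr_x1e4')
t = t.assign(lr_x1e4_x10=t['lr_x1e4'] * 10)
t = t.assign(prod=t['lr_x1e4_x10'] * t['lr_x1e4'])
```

take 2 rows with largest lr_x1e4:
   lr_x1e4   gpu
1       86  A100
5       84  A100
add column lr_x1e4_x10 = t['lr_x1e4'] * 10:
   lr_x1e4   gpu  lr_x1e4_x10
1       86  A100          860
5       84  A100          840
add column prod = t['lr_x1e4_x10'] * t['lr_x1e4']:
   lr_x1e4   gpu  lr_x1e4_x10   prod
1       86  A100          860  73960
5       84  A100          840  70560

72260.0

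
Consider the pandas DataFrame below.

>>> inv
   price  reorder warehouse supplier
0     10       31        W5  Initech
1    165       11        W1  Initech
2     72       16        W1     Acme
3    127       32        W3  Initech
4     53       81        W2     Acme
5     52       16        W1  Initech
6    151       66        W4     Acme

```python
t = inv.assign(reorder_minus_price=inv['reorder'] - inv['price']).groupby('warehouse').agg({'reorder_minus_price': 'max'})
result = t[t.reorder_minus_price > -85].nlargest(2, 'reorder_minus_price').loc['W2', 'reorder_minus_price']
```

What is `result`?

28

add column reorder_minus_price = inv['reorder'] - inv['price']:
   price  reorder warehouse supplier  reorder_minus_price
0     10       31        W5  Initech                   21
1    165       11        W1  Initech                 -154
2     72       16        W1     Acme                  -56
3    127       32        W3  Initech                  -95
4     53       81        W2     Acme                   28
5     52       16        W1  Initech                  -36
6    151       66        W4     Acme                  -85
group by warehouse, max of reorder_minus_price:
           reorder_minus_price
warehouse                     
W1                         -36
W2                          28
W3                         -95
W4                         -85
W5                          21
filter rows where reorder_minus_price > -85:
           reorder_minus_price
warehouse                     
W1                         -36
W2                          28
W5                          21
take 2 rows with largest reorder_minus_price:
           reorder_minus_price
warehouse                     
W2                          28
W5                          21
Hence 28.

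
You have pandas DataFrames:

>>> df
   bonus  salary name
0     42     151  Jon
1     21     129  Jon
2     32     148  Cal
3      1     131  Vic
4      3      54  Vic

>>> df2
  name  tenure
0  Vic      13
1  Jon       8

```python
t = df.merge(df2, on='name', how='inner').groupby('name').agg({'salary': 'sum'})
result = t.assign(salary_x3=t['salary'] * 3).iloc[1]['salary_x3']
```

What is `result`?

merge on 'name' (how='inner') → 4 rows:
   bonus  salary name  tenure
0     42     151  Jon       8
1     21     129  Jon       8
2      1     131  Vic      13
3      3      54  Vic      13
group by name, sum of salary:
      salary
name        
Jon      280
Vic      185
add column salary_x3 = t['salary'] * 3:
      salary  salary_x3
name                   
Jon      280        840
Vic      185        555
Then the value at position 1, column 'salary_x3': 555

555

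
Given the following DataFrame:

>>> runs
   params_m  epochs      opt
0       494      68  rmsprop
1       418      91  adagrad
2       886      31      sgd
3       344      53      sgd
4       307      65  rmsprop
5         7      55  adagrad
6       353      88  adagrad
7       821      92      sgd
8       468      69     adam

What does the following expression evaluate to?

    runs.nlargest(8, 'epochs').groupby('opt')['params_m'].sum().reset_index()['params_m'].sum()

take 8 rows with largest epochs:
   params_m  epochs      opt
7       821      92      sgd
1       418      91  adagrad
6       353      88  adagrad
8       468      69     adam
0       494      68  rmsprop
4       307      65  rmsprop
5         7      55  adagrad
3       344      53      sgd
group by opt, sum of params_m:
opt
adagrad     778
adam        468
rmsprop     801
sgd        1165
Name: params_m, dtype: int64
reset_index():
       opt  params_m
0  adagrad       778
1     adam       468
2  rmsprop       801
3      sgd      1165
Reading off the sum of column 'params_m', we get 3212.

3212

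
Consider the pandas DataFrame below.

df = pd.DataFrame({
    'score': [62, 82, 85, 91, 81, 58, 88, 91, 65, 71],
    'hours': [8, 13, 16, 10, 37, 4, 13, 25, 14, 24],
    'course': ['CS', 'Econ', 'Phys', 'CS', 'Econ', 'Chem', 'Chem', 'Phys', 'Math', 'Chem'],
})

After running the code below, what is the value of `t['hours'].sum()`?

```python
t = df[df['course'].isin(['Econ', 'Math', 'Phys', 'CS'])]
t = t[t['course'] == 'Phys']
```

filter rows where course in ['Econ', 'Math', 'Phys', 'CS']:
   score  hours course
0     62      8     CS
1     82     13   Econ
2     85     16   Phys
3     91     10     CS
4     81     37   Econ
7     91     25   Phys
8     65     14   Math
filter rows where course == 'Phys':
   score  hours course
2     85     16   Phys
7     91     25   Phys
Taking the sum of column 'hours' gives 41.

41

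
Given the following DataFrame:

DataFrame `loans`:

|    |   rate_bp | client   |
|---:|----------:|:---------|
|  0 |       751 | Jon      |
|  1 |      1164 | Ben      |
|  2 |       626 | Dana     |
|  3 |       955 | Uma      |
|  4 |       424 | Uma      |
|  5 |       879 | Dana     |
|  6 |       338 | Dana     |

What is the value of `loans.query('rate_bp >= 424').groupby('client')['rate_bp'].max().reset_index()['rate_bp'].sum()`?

3749

filter rows where rate_bp >= 424:
   rate_bp client
0      751    Jon
1     1164    Ben
2      626   Dana
3      955    Uma
4      424    Uma
5      879   Dana
group by client, max of rate_bp:
client
Ben     1164
Dana     879
Jon      751
Uma      955
Name: rate_bp, dtype: int64
reset_index():
  client  rate_bp
0    Ben     1164
1   Dana      879
2    Jon      751
3    Uma      955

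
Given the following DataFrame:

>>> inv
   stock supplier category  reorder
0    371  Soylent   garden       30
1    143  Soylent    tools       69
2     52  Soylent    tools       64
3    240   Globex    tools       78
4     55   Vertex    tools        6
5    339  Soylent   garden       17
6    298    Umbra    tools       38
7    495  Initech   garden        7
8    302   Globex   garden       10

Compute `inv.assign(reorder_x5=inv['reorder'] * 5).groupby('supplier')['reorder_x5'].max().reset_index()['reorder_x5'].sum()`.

990

add column reorder_x5 = inv['reorder'] * 5:
   stock supplier category  reorder  reorder_x5
0    371  Soylent   garden       30         150
1    143  Soylent    tools       69         345
2     52  Soylent    tools       64         320
3    240   Globex    tools       78         390
4     55   Vertex    tools        6          30
5    339  Soylent   garden       17          85
6    298    Umbra    tools       38         190
7    495  Initech   garden        7          35
8    302   Globex   garden       10          50
group by supplier, max of reorder_x5:
supplier
Globex     390
Initech     35
Soylent    345
Umbra      190
Vertex      30
Name: reorder_x5, dtype: int64
reset_index():
  supplier  reorder_x5
0   Globex         390
1  Initech          35
2  Soylent         345
3    Umbra         190
4   Vertex          30
So sum() = 990.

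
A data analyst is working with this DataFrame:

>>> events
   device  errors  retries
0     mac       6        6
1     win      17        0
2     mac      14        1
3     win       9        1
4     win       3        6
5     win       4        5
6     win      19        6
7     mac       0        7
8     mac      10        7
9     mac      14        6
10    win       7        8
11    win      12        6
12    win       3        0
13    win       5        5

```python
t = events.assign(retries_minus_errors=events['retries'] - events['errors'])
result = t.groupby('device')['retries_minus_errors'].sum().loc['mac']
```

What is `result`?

-17

add column retries_minus_errors = events['retries'] - events['errors']:
   device  errors  retries  retries_minus_errors
0     mac       6        6                     0
1     win      17        0                   -17
2     mac      14        1                   -13
3     win       9        1                    -8
4     win       3        6                     3
5     win       4        5                     1
6     win      19        6                   -13
7     mac       0        7                     7
8     mac      10        7                    -3
9     mac      14        6                    -8
10    win       7        8                     1
11    win      12        6                    -6
12    win       3        0                    -3
13    win       5        5                     0
group by device, sum of retries_minus_errors:
device
mac   -17
win   -42
Name: retries_minus_errors, dtype: int64
Taking the value at index 'mac' gives -17.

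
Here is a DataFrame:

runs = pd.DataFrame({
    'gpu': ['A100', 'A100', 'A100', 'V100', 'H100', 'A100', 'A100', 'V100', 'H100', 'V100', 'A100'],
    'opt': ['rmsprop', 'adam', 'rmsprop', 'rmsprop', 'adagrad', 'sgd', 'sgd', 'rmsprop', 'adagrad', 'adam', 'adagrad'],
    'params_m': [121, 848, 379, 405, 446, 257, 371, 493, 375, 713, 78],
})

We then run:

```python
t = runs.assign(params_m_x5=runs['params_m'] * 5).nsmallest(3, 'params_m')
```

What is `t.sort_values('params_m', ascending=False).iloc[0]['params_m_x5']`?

1285

add column params_m_x5 = runs['params_m'] * 5:
     gpu      opt  params_m  params_m_x5
0   A100  rmsprop       121          605
1   A100     adam       848         4240
2   A100  rmsprop       379         1895
3   V100  rmsprop       405         2025
4   H100  adagrad       446         2230
5   A100      sgd       257         1285
6   A100      sgd       371         1855
7   V100  rmsprop       493         2465
8   H100  adagrad       375         1875
9   V100     adam       713         3565
10  A100  adagrad        78          390
take 3 rows with smallest params_m:
     gpu      opt  params_m  params_m_x5
10  A100  adagrad        78          390
0   A100  rmsprop       121          605
5   A100      sgd       257         1285
sort by params_m descending:
     gpu      opt  params_m  params_m_x5
5   A100      sgd       257         1285
0   A100  rmsprop       121          605
10  A100  adagrad        78          390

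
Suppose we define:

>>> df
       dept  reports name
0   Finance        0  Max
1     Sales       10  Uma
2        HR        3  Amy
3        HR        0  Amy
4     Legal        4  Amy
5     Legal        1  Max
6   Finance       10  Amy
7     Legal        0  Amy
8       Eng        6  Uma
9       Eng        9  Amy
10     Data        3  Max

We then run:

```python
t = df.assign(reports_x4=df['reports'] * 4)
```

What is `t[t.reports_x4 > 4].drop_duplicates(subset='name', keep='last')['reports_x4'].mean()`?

add column reports_x4 = df['reports'] * 4:
       dept  reports name  reports_x4
0   Finance        0  Max           0
1     Sales       10  Uma          40
2        HR        3  Amy          12
3        HR        0  Amy           0
4     Legal        4  Amy          16
5     Legal        1  Max           4
6   Finance       10  Amy          40
7     Legal        0  Amy           0
8       Eng        6  Uma          24
9       Eng        9  Amy          36
10     Data        3  Max          12
filter rows where reports_x4 > 4:
       dept  reports name  reports_x4
1     Sales       10  Uma          40
2        HR        3  Amy          12
4     Legal        4  Amy          16
6   Finance       10  Amy          40
8       Eng        6  Uma          24
9       Eng        9  Amy          36
10     Data        3  Max          12
drop duplicate name (keep=last):
    dept  reports name  reports_x4
8    Eng        6  Uma          24
9    Eng        9  Amy          36
10  Data        3  Max          12

24.0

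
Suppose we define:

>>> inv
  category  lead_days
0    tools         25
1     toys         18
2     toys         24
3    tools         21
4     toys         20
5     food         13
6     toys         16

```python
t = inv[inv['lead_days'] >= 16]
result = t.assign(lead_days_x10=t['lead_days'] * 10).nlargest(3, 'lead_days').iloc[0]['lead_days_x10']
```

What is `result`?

filter rows where lead_days >= 16:
  category  lead_days
0    tools         25
1     toys         18
2     toys         24
3    tools         21
4     toys         20
6     toys         16
add column lead_days_x10 = t['lead_days'] * 10:
  category  lead_days  lead_days_x10
0    tools         25            250
1     toys         18            180
2     toys         24            240
3    tools         21            210
4     toys         20            200
6     toys         16            160
take 3 rows with largest lead_days:
  category  lead_days  lead_days_x10
0    tools         25            250
2     toys         24            240
3    tools         21            210
Finally, value at position 0, column 'lead_days_x10' = 250.

250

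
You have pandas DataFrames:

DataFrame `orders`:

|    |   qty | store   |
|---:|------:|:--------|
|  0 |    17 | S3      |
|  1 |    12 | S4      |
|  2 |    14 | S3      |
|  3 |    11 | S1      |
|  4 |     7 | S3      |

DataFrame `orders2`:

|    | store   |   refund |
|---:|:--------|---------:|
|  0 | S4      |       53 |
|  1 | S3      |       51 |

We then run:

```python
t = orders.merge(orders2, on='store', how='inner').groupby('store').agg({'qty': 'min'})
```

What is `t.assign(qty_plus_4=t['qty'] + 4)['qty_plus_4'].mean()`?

merge on 'store' (how='inner') → 4 rows:
   qty store  refund
0   17    S3      51
1   12    S4      53
2   14    S3      51
3    7    S3      51
group by store, min of qty:
       qty
store     
S3       7
S4      12
add column qty_plus_4 = t['qty'] + 4:
       qty  qty_plus_4
store                 
S3       7          11
S4      12          16
Finally, mean of column 'qty_plus_4' = 13.5.

13.5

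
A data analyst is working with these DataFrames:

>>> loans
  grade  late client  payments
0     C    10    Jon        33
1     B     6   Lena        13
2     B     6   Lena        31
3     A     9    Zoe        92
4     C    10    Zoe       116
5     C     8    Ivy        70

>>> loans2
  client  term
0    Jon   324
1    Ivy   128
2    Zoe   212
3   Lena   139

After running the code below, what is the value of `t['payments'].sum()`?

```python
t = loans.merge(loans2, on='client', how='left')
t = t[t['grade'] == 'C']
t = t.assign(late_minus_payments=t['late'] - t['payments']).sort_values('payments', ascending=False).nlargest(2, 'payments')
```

186

merge on 'client' (how='left') → 6 rows:
  grade  late client  payments  term
0     C    10    Jon        33   324
1     B     6   Lena        13   139
2     B     6   Lena        31   139
3     A     9    Zoe        92   212
4     C    10    Zoe       116   212
5     C     8    Ivy        70   128
filter rows where grade == 'C':
  grade  late client  payments  term
0     C    10    Jon        33   324
4     C    10    Zoe       116   212
5     C     8    Ivy        70   128
add column late_minus_payments = t['late'] - t['payments']:
  grade  late client  payments  term  late_minus_payments
0     C    10    Jon        33   324                  -23
4     C    10    Zoe       116   212                 -106
5     C     8    Ivy        70   128                  -62
sort by payments descending:
  grade  late client  payments  term  late_minus_payments
4     C    10    Zoe       116   212                 -106
5     C     8    Ivy        70   128                  -62
0     C    10    Jon        33   324                  -23
take 2 rows with largest payments:
  grade  late client  payments  term  late_minus_payments
4     C    10    Zoe       116   212                 -106
5     C     8    Ivy        70   128                  -62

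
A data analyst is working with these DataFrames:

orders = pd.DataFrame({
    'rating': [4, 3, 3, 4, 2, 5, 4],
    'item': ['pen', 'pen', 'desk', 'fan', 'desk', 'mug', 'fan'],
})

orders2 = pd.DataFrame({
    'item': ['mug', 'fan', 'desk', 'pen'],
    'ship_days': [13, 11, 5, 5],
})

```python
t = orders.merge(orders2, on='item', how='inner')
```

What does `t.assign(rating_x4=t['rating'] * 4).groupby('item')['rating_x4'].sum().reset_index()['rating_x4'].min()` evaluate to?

merge on 'item' (how='inner') → 7 rows:
   rating  item  ship_days
0       4   pen          5
1       3   pen          5
2       3  desk          5
3       4   fan         11
4       2  desk          5
5       5   mug         13
6       4   fan         11
add column rating_x4 = t['rating'] * 4:
   rating  item  ship_days  rating_x4
0       4   pen          5         16
1       3   pen          5         12
2       3  desk          5         12
3       4   fan         11         16
4       2  desk          5          8
5       5   mug         13         20
6       4   fan         11         16
group by item, sum of rating_x4:
item
desk    20
fan     32
mug     20
pen     28
Name: rating_x4, dtype: int64
reset_index():
   item  rating_x4
0  desk         20
1   fan         32
2   mug         20
3   pen         28

20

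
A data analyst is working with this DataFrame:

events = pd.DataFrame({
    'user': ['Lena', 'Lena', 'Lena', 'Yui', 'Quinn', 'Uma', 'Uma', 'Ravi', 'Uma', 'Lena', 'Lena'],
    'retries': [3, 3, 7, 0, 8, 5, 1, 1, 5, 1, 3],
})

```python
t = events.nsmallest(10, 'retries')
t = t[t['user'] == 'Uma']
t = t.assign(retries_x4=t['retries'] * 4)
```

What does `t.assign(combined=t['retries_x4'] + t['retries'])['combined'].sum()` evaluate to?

take 10 rows with smallest retries:
    user  retries
3    Yui        0
6    Uma        1
7   Ravi        1
9   Lena        1
0   Lena        3
1   Lena        3
10  Lena        3
5    Uma        5
8    Uma        5
2   Lena        7
filter rows where user == 'Uma':
  user  retries
6  Uma        1
5  Uma        5
8  Uma        5
add column retries_x4 = t['retries'] * 4:
  user  retries  retries_x4
6  Uma        1           4
5  Uma        5          20
8  Uma        5          20
add column combined = t['retries_x4'] + t['retries']:
  user  retries  retries_x4  combined
6  Uma        1           4         5
5  Uma        5          20        25
8  Uma        5          20        25
Finally, sum of column 'combined' = 55.

55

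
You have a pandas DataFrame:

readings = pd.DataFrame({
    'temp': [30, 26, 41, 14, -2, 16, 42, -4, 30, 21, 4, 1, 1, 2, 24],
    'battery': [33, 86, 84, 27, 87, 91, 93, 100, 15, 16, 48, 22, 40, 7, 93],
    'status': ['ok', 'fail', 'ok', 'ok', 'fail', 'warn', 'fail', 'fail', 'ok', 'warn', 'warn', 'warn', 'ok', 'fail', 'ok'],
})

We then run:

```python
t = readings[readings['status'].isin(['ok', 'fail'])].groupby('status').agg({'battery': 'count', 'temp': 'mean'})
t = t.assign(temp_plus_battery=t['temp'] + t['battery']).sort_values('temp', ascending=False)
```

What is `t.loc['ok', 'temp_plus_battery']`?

filter rows where status in ['ok', 'fail']:
    temp  battery status
0     30       33     ok
1     26       86   fail
2     41       84     ok
3     14       27     ok
4     -2       87   fail
6     42       93   fail
7     -4      100   fail
8     30       15     ok
12     1       40     ok
13     2        7   fail
14    24       93     ok
group by status: count(battery), mean(temp):
        battery       temp
status                    
fail          5  12.800000
ok            6  23.333333
add column temp_plus_battery = t['temp'] + t['battery']:
        battery       temp  temp_plus_battery
status                                       
fail          5  12.800000          17.800000
ok            6  23.333333          29.333333
sort by temp descending:
        battery       temp  temp_plus_battery
status                                       
ok            6  23.333333          29.333333
fail          5  12.800000          17.800000
Hence 29.3333333333.

29.3333333333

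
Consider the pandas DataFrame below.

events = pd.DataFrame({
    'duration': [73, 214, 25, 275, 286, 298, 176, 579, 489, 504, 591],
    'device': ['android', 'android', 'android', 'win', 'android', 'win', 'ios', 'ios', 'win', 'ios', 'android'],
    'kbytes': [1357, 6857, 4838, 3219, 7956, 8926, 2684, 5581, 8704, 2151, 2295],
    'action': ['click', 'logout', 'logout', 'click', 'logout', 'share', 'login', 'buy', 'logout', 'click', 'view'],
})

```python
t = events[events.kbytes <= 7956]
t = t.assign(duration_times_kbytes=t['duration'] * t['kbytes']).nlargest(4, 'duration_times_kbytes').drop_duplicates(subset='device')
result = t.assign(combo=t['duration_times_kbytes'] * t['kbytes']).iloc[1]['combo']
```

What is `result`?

filter rows where kbytes <= 7956:
    duration   device  kbytes  action
0         73  android    1357   click
1        214  android    6857  logout
2         25  android    4838  logout
3        275      win    3219   click
4        286  android    7956  logout
6        176      ios    2684   login
7        579      ios    5581     buy
9        504      ios    2151   click
10       591  android    2295    view
add column duration_times_kbytes = t['duration'] * t['kbytes']:
    duration   device  kbytes  action  duration_times_kbytes
0         73  android    1357   click                  99061
1        214  android    6857  logout                1467398
2         25  android    4838  logout                 120950
3        275      win    3219   click                 885225
4        286  android    7956  logout                2275416
6        176      ios    2684   login                 472384
7        579      ios    5581     buy                3231399
9        504      ios    2151   click                1084104
10       591  android    2295    view                1356345
take 4 rows with largest duration_times_kbytes:
    duration   device  kbytes  action  duration_times_kbytes
7        579      ios    5581     buy                3231399
4        286  android    7956  logout                2275416
1        214  android    6857  logout                1467398
10       591  android    2295    view                1356345
drop duplicate device (keep=first):
   duration   device  kbytes  action  duration_times_kbytes
7       579      ios    5581     buy                3231399
4       286  android    7956  logout                2275416
add column combo = t['duration_times_kbytes'] * t['kbytes']:
   duration   device  kbytes  action  duration_times_kbytes        combo
7       579      ios    5581     buy                3231399  18034437819
4       286  android    7956  logout                2275416  18103209696
Hence 18103209696.

18103209696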